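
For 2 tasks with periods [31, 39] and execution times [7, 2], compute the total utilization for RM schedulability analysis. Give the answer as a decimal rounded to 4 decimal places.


Compute individual utilizations (exact fractions):
  Task 1: C/T = 7/31 (approx. 0.2258)
  Task 2: C/T = 2/39 (approx. 0.0513)
Total utilization U = 7/31 + 2/39 = 335/1209
Rounded to 4 decimal places: U = 0.2771
RM (Liu & Layland) bound for 2 tasks = 0.828427; compare with U = 335/1209 (approx. 0.277089)
U <= bound, so schedulable by RM sufficient condition.

0.2771


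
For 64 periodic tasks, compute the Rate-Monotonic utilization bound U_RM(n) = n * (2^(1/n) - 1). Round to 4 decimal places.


Compute 2^(1/64) = 1.0108892861
Subtract 1: 1.0108892861 - 1 = 0.0108892861
Multiply by n: 64 * 0.0108892861 = 0.6969143104
Round to 4 dp: 0.6969

0.6969


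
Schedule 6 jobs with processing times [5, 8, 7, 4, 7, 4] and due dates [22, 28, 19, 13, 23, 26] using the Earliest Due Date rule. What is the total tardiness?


Sort by due date (EDD order): [(4, 13), (7, 19), (5, 22), (7, 23), (4, 26), (8, 28)]
Compute completion times and tardiness:
  Job 1: p=4, d=13, C=4, tardiness=max(0,4-13)=0
  Job 2: p=7, d=19, C=11, tardiness=max(0,11-19)=0
  Job 3: p=5, d=22, C=16, tardiness=max(0,16-22)=0
  Job 4: p=7, d=23, C=23, tardiness=max(0,23-23)=0
  Job 5: p=4, d=26, C=27, tardiness=max(0,27-26)=1
  Job 6: p=8, d=28, C=35, tardiness=max(0,35-28)=7
Total tardiness = 8

8


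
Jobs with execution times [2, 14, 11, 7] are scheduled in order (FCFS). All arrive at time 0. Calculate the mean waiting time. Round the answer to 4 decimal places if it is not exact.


FCFS order (as given): [2, 14, 11, 7]
Waiting times:
  Job 1: wait = 0
  Job 2: wait = 2
  Job 3: wait = 16
  Job 4: wait = 27
Sum of waiting times = 45
Average waiting time = 45/4 = 11.25

11.25


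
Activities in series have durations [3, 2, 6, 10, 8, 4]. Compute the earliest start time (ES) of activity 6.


Activity 6 starts after activities 1 through 5 complete.
Predecessor durations: [3, 2, 6, 10, 8]
ES = 3 + 2 + 6 + 10 + 8 = 29

29


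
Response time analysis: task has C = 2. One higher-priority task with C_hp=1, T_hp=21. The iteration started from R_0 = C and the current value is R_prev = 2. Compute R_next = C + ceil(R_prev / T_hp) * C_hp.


R_next = C + ceil(R_prev / T_hp) * C_hp
ceil(2 / 21) = ceil(0.0952) = 1
Interference = 1 * 1 = 1
R_next = 2 + 1 = 3

3


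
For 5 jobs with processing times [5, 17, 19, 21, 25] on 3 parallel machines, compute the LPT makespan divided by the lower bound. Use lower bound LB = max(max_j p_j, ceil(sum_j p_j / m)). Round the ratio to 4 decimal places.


LPT order: [25, 21, 19, 17, 5]
Machine loads after assignment: [25, 26, 36]
LPT makespan = 36
Lower bound = max(max_job, ceil(total/3)) = max(25, 29) = 29
Ratio = 36 / 29 = 1.2414

1.2414


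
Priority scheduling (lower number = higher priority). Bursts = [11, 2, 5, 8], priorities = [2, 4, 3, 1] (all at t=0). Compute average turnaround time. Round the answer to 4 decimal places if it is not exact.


Sort by priority (ascending = highest first):
Order: [(1, 8), (2, 11), (3, 5), (4, 2)]
Completion times:
  Priority 1, burst=8, C=8
  Priority 2, burst=11, C=19
  Priority 3, burst=5, C=24
  Priority 4, burst=2, C=26
Average turnaround = 77/4 = 19.25

19.25


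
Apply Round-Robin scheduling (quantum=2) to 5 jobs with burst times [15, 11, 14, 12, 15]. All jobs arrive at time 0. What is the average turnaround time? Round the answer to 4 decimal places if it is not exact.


Time quantum = 2
Execution trace:
  J1 runs 2 units, time = 2
  J2 runs 2 units, time = 4
  J3 runs 2 units, time = 6
  J4 runs 2 units, time = 8
  J5 runs 2 units, time = 10
  J1 runs 2 units, time = 12
  J2 runs 2 units, time = 14
  J3 runs 2 units, time = 16
  J4 runs 2 units, time = 18
  J5 runs 2 units, time = 20
  J1 runs 2 units, time = 22
  J2 runs 2 units, time = 24
  J3 runs 2 units, time = 26
  J4 runs 2 units, time = 28
  J5 runs 2 units, time = 30
  J1 runs 2 units, time = 32
  J2 runs 2 units, time = 34
  J3 runs 2 units, time = 36
  J4 runs 2 units, time = 38
  J5 runs 2 units, time = 40
  J1 runs 2 units, time = 42
  J2 runs 2 units, time = 44
  J3 runs 2 units, time = 46
  J4 runs 2 units, time = 48
  J5 runs 2 units, time = 50
  J1 runs 2 units, time = 52
  J2 runs 1 units, time = 53
  J3 runs 2 units, time = 55
  J4 runs 2 units, time = 57
  J5 runs 2 units, time = 59
  J1 runs 2 units, time = 61
  J3 runs 2 units, time = 63
  J5 runs 2 units, time = 65
  J1 runs 1 units, time = 66
  J5 runs 1 units, time = 67
Finish times: [66, 53, 63, 57, 67]
Average turnaround = 306/5 = 61.2

61.2


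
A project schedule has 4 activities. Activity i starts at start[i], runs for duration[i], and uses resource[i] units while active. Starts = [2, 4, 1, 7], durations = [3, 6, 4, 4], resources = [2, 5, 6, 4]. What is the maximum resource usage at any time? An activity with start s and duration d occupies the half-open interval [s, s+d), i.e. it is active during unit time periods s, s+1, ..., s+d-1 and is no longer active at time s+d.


Each activity i is active on [start_i, start_i + duration_i).
Compute total resource usage per time slot:
  t=0: active resources = [], total = 0
  t=1: active resources = [6], total = 6
  t=2: active resources = [2, 6], total = 8
  t=3: active resources = [2, 6], total = 8
  t=4: active resources = [2, 5, 6], total = 13
  t=5: active resources = [5], total = 5
  t=6: active resources = [5], total = 5
  t=7: active resources = [5, 4], total = 9
  t=8: active resources = [5, 4], total = 9
  t=9: active resources = [5, 4], total = 9
  t=10: active resources = [4], total = 4
Peak resource demand = 13

13


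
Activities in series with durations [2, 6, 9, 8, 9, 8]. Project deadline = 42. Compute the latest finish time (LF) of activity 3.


LF(activity 3) = deadline - sum of successor durations
Successors: activities 4 through 6 with durations [8, 9, 8]
Sum of successor durations = 25
LF = 42 - 25 = 17

17


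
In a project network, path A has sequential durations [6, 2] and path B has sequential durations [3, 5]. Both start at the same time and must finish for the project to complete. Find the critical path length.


Path A total = 6 + 2 = 8
Path B total = 3 + 5 = 8
Critical path = longest path = max(8, 8) = 8

8


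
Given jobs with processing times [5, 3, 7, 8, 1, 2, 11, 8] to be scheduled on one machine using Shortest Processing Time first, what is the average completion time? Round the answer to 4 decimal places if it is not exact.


Sort jobs by processing time (SPT order): [1, 2, 3, 5, 7, 8, 8, 11]
Compute completion times sequentially:
  Job 1: processing = 1, completes at 1
  Job 2: processing = 2, completes at 3
  Job 3: processing = 3, completes at 6
  Job 4: processing = 5, completes at 11
  Job 5: processing = 7, completes at 18
  Job 6: processing = 8, completes at 26
  Job 7: processing = 8, completes at 34
  Job 8: processing = 11, completes at 45
Sum of completion times = 144
Average completion time = 144/8 = 18.0

18.0


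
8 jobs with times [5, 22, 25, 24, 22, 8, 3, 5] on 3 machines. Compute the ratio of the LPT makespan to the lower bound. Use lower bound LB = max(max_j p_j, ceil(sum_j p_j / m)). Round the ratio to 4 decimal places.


LPT order: [25, 24, 22, 22, 8, 5, 5, 3]
Machine loads after assignment: [35, 35, 44]
LPT makespan = 44
Lower bound = max(max_job, ceil(total/3)) = max(25, 38) = 38
Ratio = 44 / 38 = 1.1579

1.1579


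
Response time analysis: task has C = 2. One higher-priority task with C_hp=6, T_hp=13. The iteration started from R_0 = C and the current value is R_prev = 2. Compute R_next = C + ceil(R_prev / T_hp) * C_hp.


R_next = C + ceil(R_prev / T_hp) * C_hp
ceil(2 / 13) = ceil(0.1538) = 1
Interference = 1 * 6 = 6
R_next = 2 + 6 = 8

8


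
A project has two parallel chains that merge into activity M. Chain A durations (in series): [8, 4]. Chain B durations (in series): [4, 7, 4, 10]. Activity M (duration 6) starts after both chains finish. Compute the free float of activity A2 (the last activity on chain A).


ES(A2) = sum of predecessors on chain A = 8
EF(A2) = ES + duration = 8 + 4 = 12
Successor of A2 is M. ES(M) = max(sum(A), sum(B)) = max(12, 25) = 25
Free float = ES(successor) - EF(current) = 25 - 12 = 13

13


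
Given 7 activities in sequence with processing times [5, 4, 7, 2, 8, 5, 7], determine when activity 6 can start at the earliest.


Activity 6 starts after activities 1 through 5 complete.
Predecessor durations: [5, 4, 7, 2, 8]
ES = 5 + 4 + 7 + 2 + 8 = 26

26


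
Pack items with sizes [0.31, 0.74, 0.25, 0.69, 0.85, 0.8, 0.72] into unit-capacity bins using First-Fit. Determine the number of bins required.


Place items sequentially using First-Fit:
  Item 0.31 -> new Bin 1
  Item 0.74 -> new Bin 2
  Item 0.25 -> Bin 1 (now 0.56)
  Item 0.69 -> new Bin 3
  Item 0.85 -> new Bin 4
  Item 0.8 -> new Bin 5
  Item 0.72 -> new Bin 6
Total bins used = 6

6


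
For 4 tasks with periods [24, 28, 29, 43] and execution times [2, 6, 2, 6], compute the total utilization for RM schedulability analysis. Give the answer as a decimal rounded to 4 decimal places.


Compute individual utilizations (exact fractions):
  Task 1: C/T = 2/24 = 1/12 (approx. 0.0833)
  Task 2: C/T = 6/28 = 3/14 (approx. 0.2143)
  Task 3: C/T = 2/29 (approx. 0.069)
  Task 4: C/T = 6/43 (approx. 0.1395)
Total utilization U = 1/12 + 3/14 + 2/29 + 6/43 = 53015/104748
Rounded to 4 decimal places: U = 0.5061
RM (Liu & Layland) bound for 4 tasks = 0.756828; compare with U = 53015/104748 (approx. 0.506119)
U <= bound, so schedulable by RM sufficient condition.

0.5061


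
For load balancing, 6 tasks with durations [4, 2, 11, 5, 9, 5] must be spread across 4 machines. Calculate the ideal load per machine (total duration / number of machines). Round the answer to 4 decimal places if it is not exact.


Total processing time = 4 + 2 + 11 + 5 + 9 + 5 = 36
Number of machines = 4
Ideal balanced load = 36 / 4 = 9.0

9.0


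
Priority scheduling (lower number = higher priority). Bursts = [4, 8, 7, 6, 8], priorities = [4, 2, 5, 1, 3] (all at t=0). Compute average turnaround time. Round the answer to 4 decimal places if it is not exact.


Sort by priority (ascending = highest first):
Order: [(1, 6), (2, 8), (3, 8), (4, 4), (5, 7)]
Completion times:
  Priority 1, burst=6, C=6
  Priority 2, burst=8, C=14
  Priority 3, burst=8, C=22
  Priority 4, burst=4, C=26
  Priority 5, burst=7, C=33
Average turnaround = 101/5 = 20.2

20.2


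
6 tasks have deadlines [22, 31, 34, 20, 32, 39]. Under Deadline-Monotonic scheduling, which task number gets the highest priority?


Sort tasks by relative deadline (ascending):
  Task 4: deadline = 20
  Task 1: deadline = 22
  Task 2: deadline = 31
  Task 5: deadline = 32
  Task 3: deadline = 34
  Task 6: deadline = 39
Priority order (highest first): [4, 1, 2, 5, 3, 6]
Highest priority task = 4

4


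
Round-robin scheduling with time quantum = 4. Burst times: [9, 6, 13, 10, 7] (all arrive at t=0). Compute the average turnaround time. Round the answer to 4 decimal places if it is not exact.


Time quantum = 4
Execution trace:
  J1 runs 4 units, time = 4
  J2 runs 4 units, time = 8
  J3 runs 4 units, time = 12
  J4 runs 4 units, time = 16
  J5 runs 4 units, time = 20
  J1 runs 4 units, time = 24
  J2 runs 2 units, time = 26
  J3 runs 4 units, time = 30
  J4 runs 4 units, time = 34
  J5 runs 3 units, time = 37
  J1 runs 1 units, time = 38
  J3 runs 4 units, time = 42
  J4 runs 2 units, time = 44
  J3 runs 1 units, time = 45
Finish times: [38, 26, 45, 44, 37]
Average turnaround = 190/5 = 38.0

38.0


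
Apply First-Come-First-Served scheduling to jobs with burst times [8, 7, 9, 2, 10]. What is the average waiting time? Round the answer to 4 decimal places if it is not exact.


FCFS order (as given): [8, 7, 9, 2, 10]
Waiting times:
  Job 1: wait = 0
  Job 2: wait = 8
  Job 3: wait = 15
  Job 4: wait = 24
  Job 5: wait = 26
Sum of waiting times = 73
Average waiting time = 73/5 = 14.6

14.6


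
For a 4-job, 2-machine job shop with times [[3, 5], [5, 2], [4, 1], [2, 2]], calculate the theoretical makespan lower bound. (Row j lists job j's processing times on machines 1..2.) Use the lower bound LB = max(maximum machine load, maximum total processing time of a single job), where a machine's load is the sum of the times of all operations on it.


Machine loads:
  Machine 1: 3 + 5 + 4 + 2 = 14
  Machine 2: 5 + 2 + 1 + 2 = 10
Max machine load = 14
Job totals:
  Job 1: 8
  Job 2: 7
  Job 3: 5
  Job 4: 4
Max job total = 8
Lower bound = max(14, 8) = 14

14


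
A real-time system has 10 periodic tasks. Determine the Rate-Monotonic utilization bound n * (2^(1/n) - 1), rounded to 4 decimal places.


Compute 2^(1/10) = 1.0717734625
Subtract 1: 1.0717734625 - 1 = 0.0717734625
Multiply by n: 10 * 0.0717734625 = 0.7177346250
Round to 4 dp: 0.7177

0.7177


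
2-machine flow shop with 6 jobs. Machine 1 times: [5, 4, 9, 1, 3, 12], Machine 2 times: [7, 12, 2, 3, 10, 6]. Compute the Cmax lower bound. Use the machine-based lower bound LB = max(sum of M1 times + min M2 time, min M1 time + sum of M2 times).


LB1 = sum(M1 times) + min(M2 times) = 34 + 2 = 36
LB2 = min(M1 times) + sum(M2 times) = 1 + 40 = 41
Lower bound = max(LB1, LB2) = max(36, 41) = 41

41


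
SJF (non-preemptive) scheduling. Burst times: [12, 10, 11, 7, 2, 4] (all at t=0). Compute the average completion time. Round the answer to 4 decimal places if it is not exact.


SJF order (ascending): [2, 4, 7, 10, 11, 12]
Completion times:
  Job 1: burst=2, C=2
  Job 2: burst=4, C=6
  Job 3: burst=7, C=13
  Job 4: burst=10, C=23
  Job 5: burst=11, C=34
  Job 6: burst=12, C=46
Average completion = 124/6 = 20.6667

20.6667


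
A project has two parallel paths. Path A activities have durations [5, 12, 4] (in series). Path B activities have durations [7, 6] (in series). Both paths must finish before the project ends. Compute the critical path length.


Path A total = 5 + 12 + 4 = 21
Path B total = 7 + 6 = 13
Critical path = longest path = max(21, 13) = 21

21


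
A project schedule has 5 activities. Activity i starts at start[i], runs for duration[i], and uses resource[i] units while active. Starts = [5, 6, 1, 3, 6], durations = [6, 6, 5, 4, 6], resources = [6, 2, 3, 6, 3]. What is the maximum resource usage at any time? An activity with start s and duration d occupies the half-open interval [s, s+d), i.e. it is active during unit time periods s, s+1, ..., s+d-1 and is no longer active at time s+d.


Each activity i is active on [start_i, start_i + duration_i).
Compute total resource usage per time slot:
  t=0: active resources = [], total = 0
  t=1: active resources = [3], total = 3
  t=2: active resources = [3], total = 3
  t=3: active resources = [3, 6], total = 9
  t=4: active resources = [3, 6], total = 9
  t=5: active resources = [6, 3, 6], total = 15
  t=6: active resources = [6, 2, 6, 3], total = 17
  t=7: active resources = [6, 2, 3], total = 11
  t=8: active resources = [6, 2, 3], total = 11
  t=9: active resources = [6, 2, 3], total = 11
  t=10: active resources = [6, 2, 3], total = 11
  t=11: active resources = [2, 3], total = 5
Peak resource demand = 17

17


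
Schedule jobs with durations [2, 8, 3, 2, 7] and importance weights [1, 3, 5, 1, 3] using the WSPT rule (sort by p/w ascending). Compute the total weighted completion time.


Compute p/w ratios and sort ascending (WSPT): [(3, 5), (2, 1), (2, 1), (7, 3), (8, 3)]
Compute weighted completion times:
  Job (p=3,w=5): C=3, w*C=5*3=15
  Job (p=2,w=1): C=5, w*C=1*5=5
  Job (p=2,w=1): C=7, w*C=1*7=7
  Job (p=7,w=3): C=14, w*C=3*14=42
  Job (p=8,w=3): C=22, w*C=3*22=66
Total weighted completion time = 135

135


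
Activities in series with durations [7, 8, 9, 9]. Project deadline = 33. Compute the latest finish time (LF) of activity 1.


LF(activity 1) = deadline - sum of successor durations
Successors: activities 2 through 4 with durations [8, 9, 9]
Sum of successor durations = 26
LF = 33 - 26 = 7

7


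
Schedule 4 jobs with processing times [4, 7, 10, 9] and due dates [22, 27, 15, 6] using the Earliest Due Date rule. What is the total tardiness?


Sort by due date (EDD order): [(9, 6), (10, 15), (4, 22), (7, 27)]
Compute completion times and tardiness:
  Job 1: p=9, d=6, C=9, tardiness=max(0,9-6)=3
  Job 2: p=10, d=15, C=19, tardiness=max(0,19-15)=4
  Job 3: p=4, d=22, C=23, tardiness=max(0,23-22)=1
  Job 4: p=7, d=27, C=30, tardiness=max(0,30-27)=3
Total tardiness = 11

11


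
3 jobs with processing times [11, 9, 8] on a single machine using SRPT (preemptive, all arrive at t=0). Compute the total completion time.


Since all jobs arrive at t=0, SRPT equals SPT ordering.
SPT order: [8, 9, 11]
Completion times:
  Job 1: p=8, C=8
  Job 2: p=9, C=17
  Job 3: p=11, C=28
Total completion time = 8 + 17 + 28 = 53

53


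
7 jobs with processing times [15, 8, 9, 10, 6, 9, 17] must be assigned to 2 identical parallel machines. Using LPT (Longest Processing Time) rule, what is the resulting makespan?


Sort jobs in decreasing order (LPT): [17, 15, 10, 9, 9, 8, 6]
Assign each job to the least loaded machine:
  Machine 1: jobs [17, 9, 8, 6], load = 40
  Machine 2: jobs [15, 10, 9], load = 34
Makespan = max load = 40

40


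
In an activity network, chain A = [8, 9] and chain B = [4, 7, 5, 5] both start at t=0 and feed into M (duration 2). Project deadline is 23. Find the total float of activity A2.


Forward pass: ES(A2) = sum of predecessors on chain A = 8
EF = ES + duration = 8 + 9 = 17
Backward pass: LF(M) = deadline = 23; LS(M) = 23 - 2 = 21
LF(A2) = LS(M) - sum(successors on chain A) = 21 - 0 = 21
LS = LF - duration = 21 - 9 = 12
Total float = LS - ES = 12 - 8 = 4

4


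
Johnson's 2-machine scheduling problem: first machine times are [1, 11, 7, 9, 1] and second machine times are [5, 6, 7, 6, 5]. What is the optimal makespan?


Apply Johnson's rule:
  Group 1 (a <= b): [(1, 1, 5), (5, 1, 5), (3, 7, 7)]
  Group 2 (a > b): [(2, 11, 6), (4, 9, 6)]
Optimal job order: [1, 5, 3, 2, 4]
Schedule:
  Job 1: M1 done at 1, M2 done at 6
  Job 5: M1 done at 2, M2 done at 11
  Job 3: M1 done at 9, M2 done at 18
  Job 2: M1 done at 20, M2 done at 26
  Job 4: M1 done at 29, M2 done at 35
Makespan = 35

35


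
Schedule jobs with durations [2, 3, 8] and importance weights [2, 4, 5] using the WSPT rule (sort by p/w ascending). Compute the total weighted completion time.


Compute p/w ratios and sort ascending (WSPT): [(3, 4), (2, 2), (8, 5)]
Compute weighted completion times:
  Job (p=3,w=4): C=3, w*C=4*3=12
  Job (p=2,w=2): C=5, w*C=2*5=10
  Job (p=8,w=5): C=13, w*C=5*13=65
Total weighted completion time = 87

87


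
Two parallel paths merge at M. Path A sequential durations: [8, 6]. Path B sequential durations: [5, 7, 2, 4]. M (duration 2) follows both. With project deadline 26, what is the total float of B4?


Forward pass: ES(B4) = sum of predecessors on chain B = 14
EF = ES + duration = 14 + 4 = 18
Backward pass: LF(M) = deadline = 26; LS(M) = 26 - 2 = 24
LF(B4) = LS(M) - sum(successors on chain B) = 24 - 0 = 24
LS = LF - duration = 24 - 4 = 20
Total float = LS - ES = 20 - 14 = 6

6


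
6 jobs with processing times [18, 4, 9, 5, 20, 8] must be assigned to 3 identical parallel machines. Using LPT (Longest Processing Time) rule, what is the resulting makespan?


Sort jobs in decreasing order (LPT): [20, 18, 9, 8, 5, 4]
Assign each job to the least loaded machine:
  Machine 1: jobs [20], load = 20
  Machine 2: jobs [18, 4], load = 22
  Machine 3: jobs [9, 8, 5], load = 22
Makespan = max load = 22

22


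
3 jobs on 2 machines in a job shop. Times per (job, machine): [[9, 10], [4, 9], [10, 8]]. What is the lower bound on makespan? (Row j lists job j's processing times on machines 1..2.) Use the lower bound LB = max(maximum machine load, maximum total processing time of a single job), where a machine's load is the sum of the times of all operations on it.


Machine loads:
  Machine 1: 9 + 4 + 10 = 23
  Machine 2: 10 + 9 + 8 = 27
Max machine load = 27
Job totals:
  Job 1: 19
  Job 2: 13
  Job 3: 18
Max job total = 19
Lower bound = max(27, 19) = 27

27


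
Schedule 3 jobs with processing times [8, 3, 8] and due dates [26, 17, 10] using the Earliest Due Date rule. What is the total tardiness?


Sort by due date (EDD order): [(8, 10), (3, 17), (8, 26)]
Compute completion times and tardiness:
  Job 1: p=8, d=10, C=8, tardiness=max(0,8-10)=0
  Job 2: p=3, d=17, C=11, tardiness=max(0,11-17)=0
  Job 3: p=8, d=26, C=19, tardiness=max(0,19-26)=0
Total tardiness = 0

0


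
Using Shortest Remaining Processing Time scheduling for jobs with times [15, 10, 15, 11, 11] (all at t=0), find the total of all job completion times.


Since all jobs arrive at t=0, SRPT equals SPT ordering.
SPT order: [10, 11, 11, 15, 15]
Completion times:
  Job 1: p=10, C=10
  Job 2: p=11, C=21
  Job 3: p=11, C=32
  Job 4: p=15, C=47
  Job 5: p=15, C=62
Total completion time = 10 + 21 + 32 + 47 + 62 = 172

172


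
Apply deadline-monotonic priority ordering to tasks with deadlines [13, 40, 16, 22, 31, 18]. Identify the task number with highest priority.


Sort tasks by relative deadline (ascending):
  Task 1: deadline = 13
  Task 3: deadline = 16
  Task 6: deadline = 18
  Task 4: deadline = 22
  Task 5: deadline = 31
  Task 2: deadline = 40
Priority order (highest first): [1, 3, 6, 4, 5, 2]
Highest priority task = 1

1


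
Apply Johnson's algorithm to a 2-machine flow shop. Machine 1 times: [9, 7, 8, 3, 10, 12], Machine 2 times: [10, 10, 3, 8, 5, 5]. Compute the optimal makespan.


Apply Johnson's rule:
  Group 1 (a <= b): [(4, 3, 8), (2, 7, 10), (1, 9, 10)]
  Group 2 (a > b): [(5, 10, 5), (6, 12, 5), (3, 8, 3)]
Optimal job order: [4, 2, 1, 5, 6, 3]
Schedule:
  Job 4: M1 done at 3, M2 done at 11
  Job 2: M1 done at 10, M2 done at 21
  Job 1: M1 done at 19, M2 done at 31
  Job 5: M1 done at 29, M2 done at 36
  Job 6: M1 done at 41, M2 done at 46
  Job 3: M1 done at 49, M2 done at 52
Makespan = 52

52


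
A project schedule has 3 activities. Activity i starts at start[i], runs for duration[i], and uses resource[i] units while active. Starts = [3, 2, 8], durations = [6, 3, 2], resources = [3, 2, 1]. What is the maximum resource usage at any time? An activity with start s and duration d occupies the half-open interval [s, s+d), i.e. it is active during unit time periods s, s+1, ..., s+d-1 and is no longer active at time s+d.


Each activity i is active on [start_i, start_i + duration_i).
Compute total resource usage per time slot:
  t=0: active resources = [], total = 0
  t=1: active resources = [], total = 0
  t=2: active resources = [2], total = 2
  t=3: active resources = [3, 2], total = 5
  t=4: active resources = [3, 2], total = 5
  t=5: active resources = [3], total = 3
  t=6: active resources = [3], total = 3
  t=7: active resources = [3], total = 3
  t=8: active resources = [3, 1], total = 4
  t=9: active resources = [1], total = 1
Peak resource demand = 5

5


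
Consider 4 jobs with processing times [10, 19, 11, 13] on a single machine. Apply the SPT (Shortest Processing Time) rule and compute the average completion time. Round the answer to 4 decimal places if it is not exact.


Sort jobs by processing time (SPT order): [10, 11, 13, 19]
Compute completion times sequentially:
  Job 1: processing = 10, completes at 10
  Job 2: processing = 11, completes at 21
  Job 3: processing = 13, completes at 34
  Job 4: processing = 19, completes at 53
Sum of completion times = 118
Average completion time = 118/4 = 29.5

29.5


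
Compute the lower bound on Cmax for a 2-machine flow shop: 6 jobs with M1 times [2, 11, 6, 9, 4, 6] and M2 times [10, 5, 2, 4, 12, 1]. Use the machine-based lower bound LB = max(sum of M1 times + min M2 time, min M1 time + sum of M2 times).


LB1 = sum(M1 times) + min(M2 times) = 38 + 1 = 39
LB2 = min(M1 times) + sum(M2 times) = 2 + 34 = 36
Lower bound = max(LB1, LB2) = max(39, 36) = 39

39


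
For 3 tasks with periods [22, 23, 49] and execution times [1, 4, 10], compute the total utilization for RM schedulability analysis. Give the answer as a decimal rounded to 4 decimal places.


Compute individual utilizations (exact fractions):
  Task 1: C/T = 1/22 (approx. 0.0455)
  Task 2: C/T = 4/23 (approx. 0.1739)
  Task 3: C/T = 10/49 (approx. 0.2041)
Total utilization U = 1/22 + 4/23 + 10/49 = 10499/24794
Rounded to 4 decimal places: U = 0.4234
RM (Liu & Layland) bound for 3 tasks = 0.779763; compare with U = 10499/24794 (approx. 0.423449)
U <= bound, so schedulable by RM sufficient condition.

0.4234


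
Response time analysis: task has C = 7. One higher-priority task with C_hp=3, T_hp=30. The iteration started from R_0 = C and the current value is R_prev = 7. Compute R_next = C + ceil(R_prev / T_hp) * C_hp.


R_next = C + ceil(R_prev / T_hp) * C_hp
ceil(7 / 30) = ceil(0.2333) = 1
Interference = 1 * 3 = 3
R_next = 7 + 3 = 10

10


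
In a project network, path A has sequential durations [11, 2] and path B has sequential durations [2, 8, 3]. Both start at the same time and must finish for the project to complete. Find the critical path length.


Path A total = 11 + 2 = 13
Path B total = 2 + 8 + 3 = 13
Critical path = longest path = max(13, 13) = 13

13


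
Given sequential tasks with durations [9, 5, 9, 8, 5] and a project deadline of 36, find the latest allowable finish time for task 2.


LF(activity 2) = deadline - sum of successor durations
Successors: activities 3 through 5 with durations [9, 8, 5]
Sum of successor durations = 22
LF = 36 - 22 = 14

14


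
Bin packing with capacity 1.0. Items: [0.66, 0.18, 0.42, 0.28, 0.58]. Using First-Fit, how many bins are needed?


Place items sequentially using First-Fit:
  Item 0.66 -> new Bin 1
  Item 0.18 -> Bin 1 (now 0.84)
  Item 0.42 -> new Bin 2
  Item 0.28 -> Bin 2 (now 0.7)
  Item 0.58 -> new Bin 3
Total bins used = 3

3


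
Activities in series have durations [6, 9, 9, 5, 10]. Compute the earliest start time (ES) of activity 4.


Activity 4 starts after activities 1 through 3 complete.
Predecessor durations: [6, 9, 9]
ES = 6 + 9 + 9 = 24

24


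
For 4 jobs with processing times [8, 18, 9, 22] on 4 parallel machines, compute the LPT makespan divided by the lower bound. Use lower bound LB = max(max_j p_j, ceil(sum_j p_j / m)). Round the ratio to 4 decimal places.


LPT order: [22, 18, 9, 8]
Machine loads after assignment: [22, 18, 9, 8]
LPT makespan = 22
Lower bound = max(max_job, ceil(total/4)) = max(22, 15) = 22
Ratio = 22 / 22 = 1.0

1.0


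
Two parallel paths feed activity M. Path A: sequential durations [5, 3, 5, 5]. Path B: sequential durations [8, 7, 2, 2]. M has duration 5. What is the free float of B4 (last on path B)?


ES(B4) = sum of predecessors on chain B = 17
EF(B4) = ES + duration = 17 + 2 = 19
Successor of B4 is M. ES(M) = max(sum(A), sum(B)) = max(18, 19) = 19
Free float = ES(successor) - EF(current) = 19 - 19 = 0

0


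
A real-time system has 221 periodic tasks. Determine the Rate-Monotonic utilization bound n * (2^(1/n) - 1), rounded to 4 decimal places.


Compute 2^(1/221) = 1.0031413363
Subtract 1: 1.0031413363 - 1 = 0.0031413363
Multiply by n: 221 * 0.0031413363 = 0.6942353223
Round to 4 dp: 0.6942

0.6942


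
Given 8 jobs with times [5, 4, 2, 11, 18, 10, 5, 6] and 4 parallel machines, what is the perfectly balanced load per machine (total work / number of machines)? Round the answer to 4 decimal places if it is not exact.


Total processing time = 5 + 4 + 2 + 11 + 18 + 10 + 5 + 6 = 61
Number of machines = 4
Ideal balanced load = 61 / 4 = 15.25

15.25


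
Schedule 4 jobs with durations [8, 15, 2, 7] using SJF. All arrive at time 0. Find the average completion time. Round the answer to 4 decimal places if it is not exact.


SJF order (ascending): [2, 7, 8, 15]
Completion times:
  Job 1: burst=2, C=2
  Job 2: burst=7, C=9
  Job 3: burst=8, C=17
  Job 4: burst=15, C=32
Average completion = 60/4 = 15.0

15.0


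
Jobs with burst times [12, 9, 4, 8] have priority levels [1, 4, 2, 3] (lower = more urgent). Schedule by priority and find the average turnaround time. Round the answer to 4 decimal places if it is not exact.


Sort by priority (ascending = highest first):
Order: [(1, 12), (2, 4), (3, 8), (4, 9)]
Completion times:
  Priority 1, burst=12, C=12
  Priority 2, burst=4, C=16
  Priority 3, burst=8, C=24
  Priority 4, burst=9, C=33
Average turnaround = 85/4 = 21.25

21.25


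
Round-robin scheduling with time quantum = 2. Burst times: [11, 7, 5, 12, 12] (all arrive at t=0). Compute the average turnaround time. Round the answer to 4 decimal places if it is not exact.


Time quantum = 2
Execution trace:
  J1 runs 2 units, time = 2
  J2 runs 2 units, time = 4
  J3 runs 2 units, time = 6
  J4 runs 2 units, time = 8
  J5 runs 2 units, time = 10
  J1 runs 2 units, time = 12
  J2 runs 2 units, time = 14
  J3 runs 2 units, time = 16
  J4 runs 2 units, time = 18
  J5 runs 2 units, time = 20
  J1 runs 2 units, time = 22
  J2 runs 2 units, time = 24
  J3 runs 1 units, time = 25
  J4 runs 2 units, time = 27
  J5 runs 2 units, time = 29
  J1 runs 2 units, time = 31
  J2 runs 1 units, time = 32
  J4 runs 2 units, time = 34
  J5 runs 2 units, time = 36
  J1 runs 2 units, time = 38
  J4 runs 2 units, time = 40
  J5 runs 2 units, time = 42
  J1 runs 1 units, time = 43
  J4 runs 2 units, time = 45
  J5 runs 2 units, time = 47
Finish times: [43, 32, 25, 45, 47]
Average turnaround = 192/5 = 38.4

38.4


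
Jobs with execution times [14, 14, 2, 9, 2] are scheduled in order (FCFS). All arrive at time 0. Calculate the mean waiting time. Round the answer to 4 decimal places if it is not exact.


FCFS order (as given): [14, 14, 2, 9, 2]
Waiting times:
  Job 1: wait = 0
  Job 2: wait = 14
  Job 3: wait = 28
  Job 4: wait = 30
  Job 5: wait = 39
Sum of waiting times = 111
Average waiting time = 111/5 = 22.2

22.2


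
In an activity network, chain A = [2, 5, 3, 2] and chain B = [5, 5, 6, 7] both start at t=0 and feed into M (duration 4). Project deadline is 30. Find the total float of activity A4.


Forward pass: ES(A4) = sum of predecessors on chain A = 10
EF = ES + duration = 10 + 2 = 12
Backward pass: LF(M) = deadline = 30; LS(M) = 30 - 4 = 26
LF(A4) = LS(M) - sum(successors on chain A) = 26 - 0 = 26
LS = LF - duration = 26 - 2 = 24
Total float = LS - ES = 24 - 10 = 14

14


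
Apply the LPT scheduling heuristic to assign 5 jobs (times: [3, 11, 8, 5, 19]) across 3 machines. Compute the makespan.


Sort jobs in decreasing order (LPT): [19, 11, 8, 5, 3]
Assign each job to the least loaded machine:
  Machine 1: jobs [19], load = 19
  Machine 2: jobs [11, 3], load = 14
  Machine 3: jobs [8, 5], load = 13
Makespan = max load = 19

19


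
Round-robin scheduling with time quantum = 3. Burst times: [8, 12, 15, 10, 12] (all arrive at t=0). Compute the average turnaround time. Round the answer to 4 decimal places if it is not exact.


Time quantum = 3
Execution trace:
  J1 runs 3 units, time = 3
  J2 runs 3 units, time = 6
  J3 runs 3 units, time = 9
  J4 runs 3 units, time = 12
  J5 runs 3 units, time = 15
  J1 runs 3 units, time = 18
  J2 runs 3 units, time = 21
  J3 runs 3 units, time = 24
  J4 runs 3 units, time = 27
  J5 runs 3 units, time = 30
  J1 runs 2 units, time = 32
  J2 runs 3 units, time = 35
  J3 runs 3 units, time = 38
  J4 runs 3 units, time = 41
  J5 runs 3 units, time = 44
  J2 runs 3 units, time = 47
  J3 runs 3 units, time = 50
  J4 runs 1 units, time = 51
  J5 runs 3 units, time = 54
  J3 runs 3 units, time = 57
Finish times: [32, 47, 57, 51, 54]
Average turnaround = 241/5 = 48.2

48.2


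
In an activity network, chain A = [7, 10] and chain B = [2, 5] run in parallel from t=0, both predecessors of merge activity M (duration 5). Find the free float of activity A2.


ES(A2) = sum of predecessors on chain A = 7
EF(A2) = ES + duration = 7 + 10 = 17
Successor of A2 is M. ES(M) = max(sum(A), sum(B)) = max(17, 7) = 17
Free float = ES(successor) - EF(current) = 17 - 17 = 0

0


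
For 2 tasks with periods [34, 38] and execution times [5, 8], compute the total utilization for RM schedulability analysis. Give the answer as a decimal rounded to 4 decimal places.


Compute individual utilizations (exact fractions):
  Task 1: C/T = 5/34 (approx. 0.1471)
  Task 2: C/T = 8/38 = 4/19 (approx. 0.2105)
Total utilization U = 5/34 + 4/19 = 231/646
Rounded to 4 decimal places: U = 0.3576
RM (Liu & Layland) bound for 2 tasks = 0.828427; compare with U = 231/646 (approx. 0.357585)
U <= bound, so schedulable by RM sufficient condition.

0.3576


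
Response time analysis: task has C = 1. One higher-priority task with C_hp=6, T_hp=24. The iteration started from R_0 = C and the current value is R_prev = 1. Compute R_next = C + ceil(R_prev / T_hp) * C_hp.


R_next = C + ceil(R_prev / T_hp) * C_hp
ceil(1 / 24) = ceil(0.0417) = 1
Interference = 1 * 6 = 6
R_next = 1 + 6 = 7

7


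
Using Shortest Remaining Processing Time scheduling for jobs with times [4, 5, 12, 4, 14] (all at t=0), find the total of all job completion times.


Since all jobs arrive at t=0, SRPT equals SPT ordering.
SPT order: [4, 4, 5, 12, 14]
Completion times:
  Job 1: p=4, C=4
  Job 2: p=4, C=8
  Job 3: p=5, C=13
  Job 4: p=12, C=25
  Job 5: p=14, C=39
Total completion time = 4 + 8 + 13 + 25 + 39 = 89

89


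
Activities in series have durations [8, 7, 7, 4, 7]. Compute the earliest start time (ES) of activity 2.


Activity 2 starts after activities 1 through 1 complete.
Predecessor durations: [8]
ES = 8 = 8

8


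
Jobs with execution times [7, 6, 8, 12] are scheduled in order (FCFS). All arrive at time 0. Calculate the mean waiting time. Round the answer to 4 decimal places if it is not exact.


FCFS order (as given): [7, 6, 8, 12]
Waiting times:
  Job 1: wait = 0
  Job 2: wait = 7
  Job 3: wait = 13
  Job 4: wait = 21
Sum of waiting times = 41
Average waiting time = 41/4 = 10.25

10.25


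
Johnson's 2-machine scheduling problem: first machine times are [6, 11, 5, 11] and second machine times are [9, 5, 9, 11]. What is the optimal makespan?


Apply Johnson's rule:
  Group 1 (a <= b): [(3, 5, 9), (1, 6, 9), (4, 11, 11)]
  Group 2 (a > b): [(2, 11, 5)]
Optimal job order: [3, 1, 4, 2]
Schedule:
  Job 3: M1 done at 5, M2 done at 14
  Job 1: M1 done at 11, M2 done at 23
  Job 4: M1 done at 22, M2 done at 34
  Job 2: M1 done at 33, M2 done at 39
Makespan = 39

39


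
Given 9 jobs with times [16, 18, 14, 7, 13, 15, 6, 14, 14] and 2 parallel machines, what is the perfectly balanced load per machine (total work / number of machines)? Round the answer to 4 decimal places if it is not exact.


Total processing time = 16 + 18 + 14 + 7 + 13 + 15 + 6 + 14 + 14 = 117
Number of machines = 2
Ideal balanced load = 117 / 2 = 58.5

58.5


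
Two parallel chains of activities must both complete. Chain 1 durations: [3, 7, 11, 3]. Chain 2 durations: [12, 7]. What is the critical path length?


Path A total = 3 + 7 + 11 + 3 = 24
Path B total = 12 + 7 = 19
Critical path = longest path = max(24, 19) = 24

24


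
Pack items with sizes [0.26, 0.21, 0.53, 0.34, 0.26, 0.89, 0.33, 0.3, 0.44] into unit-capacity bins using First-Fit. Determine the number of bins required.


Place items sequentially using First-Fit:
  Item 0.26 -> new Bin 1
  Item 0.21 -> Bin 1 (now 0.47)
  Item 0.53 -> Bin 1 (now 1.0)
  Item 0.34 -> new Bin 2
  Item 0.26 -> Bin 2 (now 0.6)
  Item 0.89 -> new Bin 3
  Item 0.33 -> Bin 2 (now 0.93)
  Item 0.3 -> new Bin 4
  Item 0.44 -> Bin 4 (now 0.74)
Total bins used = 4

4


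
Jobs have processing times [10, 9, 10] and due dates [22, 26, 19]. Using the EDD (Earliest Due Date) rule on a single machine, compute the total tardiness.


Sort by due date (EDD order): [(10, 19), (10, 22), (9, 26)]
Compute completion times and tardiness:
  Job 1: p=10, d=19, C=10, tardiness=max(0,10-19)=0
  Job 2: p=10, d=22, C=20, tardiness=max(0,20-22)=0
  Job 3: p=9, d=26, C=29, tardiness=max(0,29-26)=3
Total tardiness = 3

3


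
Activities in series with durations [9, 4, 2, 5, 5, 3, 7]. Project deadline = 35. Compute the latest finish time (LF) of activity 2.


LF(activity 2) = deadline - sum of successor durations
Successors: activities 3 through 7 with durations [2, 5, 5, 3, 7]
Sum of successor durations = 22
LF = 35 - 22 = 13

13


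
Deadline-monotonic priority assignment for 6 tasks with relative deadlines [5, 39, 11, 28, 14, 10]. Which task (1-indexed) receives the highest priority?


Sort tasks by relative deadline (ascending):
  Task 1: deadline = 5
  Task 6: deadline = 10
  Task 3: deadline = 11
  Task 5: deadline = 14
  Task 4: deadline = 28
  Task 2: deadline = 39
Priority order (highest first): [1, 6, 3, 5, 4, 2]
Highest priority task = 1

1


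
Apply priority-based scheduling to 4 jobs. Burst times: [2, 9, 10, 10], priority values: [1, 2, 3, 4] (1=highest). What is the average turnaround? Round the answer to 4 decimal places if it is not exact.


Sort by priority (ascending = highest first):
Order: [(1, 2), (2, 9), (3, 10), (4, 10)]
Completion times:
  Priority 1, burst=2, C=2
  Priority 2, burst=9, C=11
  Priority 3, burst=10, C=21
  Priority 4, burst=10, C=31
Average turnaround = 65/4 = 16.25

16.25


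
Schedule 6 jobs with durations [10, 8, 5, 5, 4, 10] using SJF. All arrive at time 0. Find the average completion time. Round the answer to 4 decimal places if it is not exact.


SJF order (ascending): [4, 5, 5, 8, 10, 10]
Completion times:
  Job 1: burst=4, C=4
  Job 2: burst=5, C=9
  Job 3: burst=5, C=14
  Job 4: burst=8, C=22
  Job 5: burst=10, C=32
  Job 6: burst=10, C=42
Average completion = 123/6 = 20.5

20.5


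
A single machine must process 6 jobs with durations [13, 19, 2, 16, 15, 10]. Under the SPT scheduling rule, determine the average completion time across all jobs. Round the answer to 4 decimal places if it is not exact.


Sort jobs by processing time (SPT order): [2, 10, 13, 15, 16, 19]
Compute completion times sequentially:
  Job 1: processing = 2, completes at 2
  Job 2: processing = 10, completes at 12
  Job 3: processing = 13, completes at 25
  Job 4: processing = 15, completes at 40
  Job 5: processing = 16, completes at 56
  Job 6: processing = 19, completes at 75
Sum of completion times = 210
Average completion time = 210/6 = 35.0

35.0


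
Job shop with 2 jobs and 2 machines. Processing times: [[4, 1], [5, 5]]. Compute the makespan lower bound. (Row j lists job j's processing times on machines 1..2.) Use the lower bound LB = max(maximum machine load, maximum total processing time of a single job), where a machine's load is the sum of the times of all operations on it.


Machine loads:
  Machine 1: 4 + 5 = 9
  Machine 2: 1 + 5 = 6
Max machine load = 9
Job totals:
  Job 1: 5
  Job 2: 10
Max job total = 10
Lower bound = max(9, 10) = 10

10


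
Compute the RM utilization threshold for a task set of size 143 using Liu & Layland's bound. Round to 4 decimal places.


Compute 2^(1/143) = 1.0048589497
Subtract 1: 1.0048589497 - 1 = 0.0048589497
Multiply by n: 143 * 0.0048589497 = 0.6948298071
Round to 4 dp: 0.6948

0.6948


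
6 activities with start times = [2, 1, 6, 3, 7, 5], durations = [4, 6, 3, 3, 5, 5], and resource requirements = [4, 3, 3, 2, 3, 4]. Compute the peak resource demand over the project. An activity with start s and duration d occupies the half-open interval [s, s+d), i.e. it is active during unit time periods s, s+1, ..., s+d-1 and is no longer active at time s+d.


Each activity i is active on [start_i, start_i + duration_i).
Compute total resource usage per time slot:
  t=0: active resources = [], total = 0
  t=1: active resources = [3], total = 3
  t=2: active resources = [4, 3], total = 7
  t=3: active resources = [4, 3, 2], total = 9
  t=4: active resources = [4, 3, 2], total = 9
  t=5: active resources = [4, 3, 2, 4], total = 13
  t=6: active resources = [3, 3, 4], total = 10
  t=7: active resources = [3, 3, 4], total = 10
  t=8: active resources = [3, 3, 4], total = 10
  t=9: active resources = [3, 4], total = 7
  t=10: active resources = [3], total = 3
  t=11: active resources = [3], total = 3
Peak resource demand = 13

13
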